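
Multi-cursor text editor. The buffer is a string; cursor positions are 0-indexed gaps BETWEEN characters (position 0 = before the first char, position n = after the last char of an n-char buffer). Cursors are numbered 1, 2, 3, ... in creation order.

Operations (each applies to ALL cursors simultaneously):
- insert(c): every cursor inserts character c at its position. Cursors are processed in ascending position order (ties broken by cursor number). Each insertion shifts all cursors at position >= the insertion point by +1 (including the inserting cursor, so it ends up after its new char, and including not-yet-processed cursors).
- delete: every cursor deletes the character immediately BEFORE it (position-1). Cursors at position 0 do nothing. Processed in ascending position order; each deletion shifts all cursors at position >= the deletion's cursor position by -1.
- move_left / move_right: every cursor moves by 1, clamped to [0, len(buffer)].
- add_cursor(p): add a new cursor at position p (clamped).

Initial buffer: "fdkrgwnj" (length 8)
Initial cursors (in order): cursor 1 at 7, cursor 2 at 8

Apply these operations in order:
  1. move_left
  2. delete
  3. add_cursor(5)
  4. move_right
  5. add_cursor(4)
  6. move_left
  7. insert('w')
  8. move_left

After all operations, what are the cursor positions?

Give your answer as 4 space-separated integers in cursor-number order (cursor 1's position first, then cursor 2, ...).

After op 1 (move_left): buffer="fdkrgwnj" (len 8), cursors c1@6 c2@7, authorship ........
After op 2 (delete): buffer="fdkrgj" (len 6), cursors c1@5 c2@5, authorship ......
After op 3 (add_cursor(5)): buffer="fdkrgj" (len 6), cursors c1@5 c2@5 c3@5, authorship ......
After op 4 (move_right): buffer="fdkrgj" (len 6), cursors c1@6 c2@6 c3@6, authorship ......
After op 5 (add_cursor(4)): buffer="fdkrgj" (len 6), cursors c4@4 c1@6 c2@6 c3@6, authorship ......
After op 6 (move_left): buffer="fdkrgj" (len 6), cursors c4@3 c1@5 c2@5 c3@5, authorship ......
After op 7 (insert('w')): buffer="fdkwrgwwwj" (len 10), cursors c4@4 c1@9 c2@9 c3@9, authorship ...4..123.
After op 8 (move_left): buffer="fdkwrgwwwj" (len 10), cursors c4@3 c1@8 c2@8 c3@8, authorship ...4..123.

Answer: 8 8 8 3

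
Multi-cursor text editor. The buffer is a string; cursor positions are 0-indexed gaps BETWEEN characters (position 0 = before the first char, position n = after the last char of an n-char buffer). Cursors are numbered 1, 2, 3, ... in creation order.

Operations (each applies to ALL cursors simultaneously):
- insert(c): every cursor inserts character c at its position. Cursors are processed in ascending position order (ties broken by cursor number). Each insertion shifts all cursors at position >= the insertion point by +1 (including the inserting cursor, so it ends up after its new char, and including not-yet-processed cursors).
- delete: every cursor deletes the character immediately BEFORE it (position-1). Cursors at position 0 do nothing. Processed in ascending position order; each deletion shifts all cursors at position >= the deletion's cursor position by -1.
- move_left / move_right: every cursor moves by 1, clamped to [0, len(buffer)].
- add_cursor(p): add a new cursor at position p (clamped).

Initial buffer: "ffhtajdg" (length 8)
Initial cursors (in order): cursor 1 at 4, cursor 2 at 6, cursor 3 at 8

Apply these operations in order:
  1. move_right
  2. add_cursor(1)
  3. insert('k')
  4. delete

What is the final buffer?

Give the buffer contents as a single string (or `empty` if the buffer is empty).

After op 1 (move_right): buffer="ffhtajdg" (len 8), cursors c1@5 c2@7 c3@8, authorship ........
After op 2 (add_cursor(1)): buffer="ffhtajdg" (len 8), cursors c4@1 c1@5 c2@7 c3@8, authorship ........
After op 3 (insert('k')): buffer="fkfhtakjdkgk" (len 12), cursors c4@2 c1@7 c2@10 c3@12, authorship .4....1..2.3
After op 4 (delete): buffer="ffhtajdg" (len 8), cursors c4@1 c1@5 c2@7 c3@8, authorship ........

Answer: ffhtajdg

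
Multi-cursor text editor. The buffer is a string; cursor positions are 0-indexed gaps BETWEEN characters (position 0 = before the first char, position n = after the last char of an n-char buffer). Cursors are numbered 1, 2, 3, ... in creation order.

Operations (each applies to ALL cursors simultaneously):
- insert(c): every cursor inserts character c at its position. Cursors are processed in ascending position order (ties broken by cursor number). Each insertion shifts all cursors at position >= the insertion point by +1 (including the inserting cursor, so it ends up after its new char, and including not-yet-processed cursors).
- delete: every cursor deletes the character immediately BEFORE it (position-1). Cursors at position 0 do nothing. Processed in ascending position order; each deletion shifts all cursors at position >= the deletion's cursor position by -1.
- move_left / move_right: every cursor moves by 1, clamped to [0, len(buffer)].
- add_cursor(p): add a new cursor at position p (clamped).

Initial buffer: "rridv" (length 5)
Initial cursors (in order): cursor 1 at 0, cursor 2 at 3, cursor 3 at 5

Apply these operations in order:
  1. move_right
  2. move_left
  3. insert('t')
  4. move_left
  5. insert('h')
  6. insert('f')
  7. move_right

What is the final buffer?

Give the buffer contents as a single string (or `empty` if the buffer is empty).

After op 1 (move_right): buffer="rridv" (len 5), cursors c1@1 c2@4 c3@5, authorship .....
After op 2 (move_left): buffer="rridv" (len 5), cursors c1@0 c2@3 c3@4, authorship .....
After op 3 (insert('t')): buffer="trritdtv" (len 8), cursors c1@1 c2@5 c3@7, authorship 1...2.3.
After op 4 (move_left): buffer="trritdtv" (len 8), cursors c1@0 c2@4 c3@6, authorship 1...2.3.
After op 5 (insert('h')): buffer="htrrihtdhtv" (len 11), cursors c1@1 c2@6 c3@9, authorship 11...22.33.
After op 6 (insert('f')): buffer="hftrrihftdhftv" (len 14), cursors c1@2 c2@8 c3@12, authorship 111...222.333.
After op 7 (move_right): buffer="hftrrihftdhftv" (len 14), cursors c1@3 c2@9 c3@13, authorship 111...222.333.

Answer: hftrrihftdhftv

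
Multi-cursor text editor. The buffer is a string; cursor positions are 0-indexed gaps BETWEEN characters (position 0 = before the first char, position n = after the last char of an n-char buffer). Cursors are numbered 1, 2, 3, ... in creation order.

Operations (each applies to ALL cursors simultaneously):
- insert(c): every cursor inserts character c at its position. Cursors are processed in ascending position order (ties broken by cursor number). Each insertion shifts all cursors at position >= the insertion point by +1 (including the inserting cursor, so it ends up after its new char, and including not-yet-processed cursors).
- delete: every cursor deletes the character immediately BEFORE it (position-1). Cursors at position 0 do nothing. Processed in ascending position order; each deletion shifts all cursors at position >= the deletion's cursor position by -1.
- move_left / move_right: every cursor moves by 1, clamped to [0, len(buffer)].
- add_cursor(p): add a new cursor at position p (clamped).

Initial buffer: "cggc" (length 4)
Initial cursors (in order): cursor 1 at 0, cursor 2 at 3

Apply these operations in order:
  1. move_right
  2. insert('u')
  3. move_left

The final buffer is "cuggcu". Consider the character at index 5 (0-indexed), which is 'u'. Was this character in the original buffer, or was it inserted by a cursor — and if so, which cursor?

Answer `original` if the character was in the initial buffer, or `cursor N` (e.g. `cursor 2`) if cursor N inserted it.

After op 1 (move_right): buffer="cggc" (len 4), cursors c1@1 c2@4, authorship ....
After op 2 (insert('u')): buffer="cuggcu" (len 6), cursors c1@2 c2@6, authorship .1...2
After op 3 (move_left): buffer="cuggcu" (len 6), cursors c1@1 c2@5, authorship .1...2
Authorship (.=original, N=cursor N): . 1 . . . 2
Index 5: author = 2

Answer: cursor 2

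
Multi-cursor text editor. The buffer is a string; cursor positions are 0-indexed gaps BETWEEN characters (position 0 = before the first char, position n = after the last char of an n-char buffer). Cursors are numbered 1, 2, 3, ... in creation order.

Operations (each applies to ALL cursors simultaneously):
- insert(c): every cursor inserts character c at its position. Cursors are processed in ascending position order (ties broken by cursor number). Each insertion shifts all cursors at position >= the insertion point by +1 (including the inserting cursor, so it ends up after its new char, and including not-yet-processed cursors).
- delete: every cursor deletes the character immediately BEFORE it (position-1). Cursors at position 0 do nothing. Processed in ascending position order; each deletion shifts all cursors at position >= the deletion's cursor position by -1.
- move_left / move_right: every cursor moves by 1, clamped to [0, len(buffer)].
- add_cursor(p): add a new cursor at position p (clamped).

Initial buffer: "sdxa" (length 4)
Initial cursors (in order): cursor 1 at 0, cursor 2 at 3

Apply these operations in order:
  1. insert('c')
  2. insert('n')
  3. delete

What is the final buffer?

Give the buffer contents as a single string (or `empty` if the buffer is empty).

After op 1 (insert('c')): buffer="csdxca" (len 6), cursors c1@1 c2@5, authorship 1...2.
After op 2 (insert('n')): buffer="cnsdxcna" (len 8), cursors c1@2 c2@7, authorship 11...22.
After op 3 (delete): buffer="csdxca" (len 6), cursors c1@1 c2@5, authorship 1...2.

Answer: csdxca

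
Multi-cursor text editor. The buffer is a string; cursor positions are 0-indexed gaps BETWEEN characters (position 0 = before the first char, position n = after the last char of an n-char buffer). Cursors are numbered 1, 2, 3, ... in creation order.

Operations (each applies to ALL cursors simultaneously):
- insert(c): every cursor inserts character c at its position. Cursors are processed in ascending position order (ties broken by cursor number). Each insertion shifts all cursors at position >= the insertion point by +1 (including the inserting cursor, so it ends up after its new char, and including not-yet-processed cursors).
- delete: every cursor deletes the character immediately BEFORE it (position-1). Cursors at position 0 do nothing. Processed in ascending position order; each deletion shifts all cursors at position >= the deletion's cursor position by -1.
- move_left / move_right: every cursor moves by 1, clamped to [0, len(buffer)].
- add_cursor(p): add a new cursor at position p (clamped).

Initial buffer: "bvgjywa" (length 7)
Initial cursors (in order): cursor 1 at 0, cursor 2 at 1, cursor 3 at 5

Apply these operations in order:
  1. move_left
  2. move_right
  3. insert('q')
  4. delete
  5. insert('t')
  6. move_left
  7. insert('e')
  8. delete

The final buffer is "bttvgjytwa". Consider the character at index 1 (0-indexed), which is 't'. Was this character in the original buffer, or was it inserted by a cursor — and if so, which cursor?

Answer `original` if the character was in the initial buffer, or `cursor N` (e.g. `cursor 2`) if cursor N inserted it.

Answer: cursor 1

Derivation:
After op 1 (move_left): buffer="bvgjywa" (len 7), cursors c1@0 c2@0 c3@4, authorship .......
After op 2 (move_right): buffer="bvgjywa" (len 7), cursors c1@1 c2@1 c3@5, authorship .......
After op 3 (insert('q')): buffer="bqqvgjyqwa" (len 10), cursors c1@3 c2@3 c3@8, authorship .12....3..
After op 4 (delete): buffer="bvgjywa" (len 7), cursors c1@1 c2@1 c3@5, authorship .......
After op 5 (insert('t')): buffer="bttvgjytwa" (len 10), cursors c1@3 c2@3 c3@8, authorship .12....3..
After op 6 (move_left): buffer="bttvgjytwa" (len 10), cursors c1@2 c2@2 c3@7, authorship .12....3..
After op 7 (insert('e')): buffer="bteetvgjyetwa" (len 13), cursors c1@4 c2@4 c3@10, authorship .1122....33..
After op 8 (delete): buffer="bttvgjytwa" (len 10), cursors c1@2 c2@2 c3@7, authorship .12....3..
Authorship (.=original, N=cursor N): . 1 2 . . . . 3 . .
Index 1: author = 1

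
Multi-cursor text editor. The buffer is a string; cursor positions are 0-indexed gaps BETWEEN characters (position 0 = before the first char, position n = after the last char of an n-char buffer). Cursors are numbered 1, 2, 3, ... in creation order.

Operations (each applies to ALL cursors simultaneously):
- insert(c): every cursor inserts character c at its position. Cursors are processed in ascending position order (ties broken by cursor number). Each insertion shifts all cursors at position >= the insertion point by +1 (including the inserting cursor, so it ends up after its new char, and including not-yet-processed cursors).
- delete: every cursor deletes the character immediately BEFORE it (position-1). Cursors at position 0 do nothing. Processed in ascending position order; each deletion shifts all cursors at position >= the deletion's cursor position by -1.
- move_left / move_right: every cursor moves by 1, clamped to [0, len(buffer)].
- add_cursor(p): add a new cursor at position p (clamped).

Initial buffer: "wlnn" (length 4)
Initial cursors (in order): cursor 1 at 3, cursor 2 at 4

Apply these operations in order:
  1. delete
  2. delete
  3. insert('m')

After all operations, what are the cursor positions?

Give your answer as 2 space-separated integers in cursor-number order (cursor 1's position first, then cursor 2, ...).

Answer: 2 2

Derivation:
After op 1 (delete): buffer="wl" (len 2), cursors c1@2 c2@2, authorship ..
After op 2 (delete): buffer="" (len 0), cursors c1@0 c2@0, authorship 
After op 3 (insert('m')): buffer="mm" (len 2), cursors c1@2 c2@2, authorship 12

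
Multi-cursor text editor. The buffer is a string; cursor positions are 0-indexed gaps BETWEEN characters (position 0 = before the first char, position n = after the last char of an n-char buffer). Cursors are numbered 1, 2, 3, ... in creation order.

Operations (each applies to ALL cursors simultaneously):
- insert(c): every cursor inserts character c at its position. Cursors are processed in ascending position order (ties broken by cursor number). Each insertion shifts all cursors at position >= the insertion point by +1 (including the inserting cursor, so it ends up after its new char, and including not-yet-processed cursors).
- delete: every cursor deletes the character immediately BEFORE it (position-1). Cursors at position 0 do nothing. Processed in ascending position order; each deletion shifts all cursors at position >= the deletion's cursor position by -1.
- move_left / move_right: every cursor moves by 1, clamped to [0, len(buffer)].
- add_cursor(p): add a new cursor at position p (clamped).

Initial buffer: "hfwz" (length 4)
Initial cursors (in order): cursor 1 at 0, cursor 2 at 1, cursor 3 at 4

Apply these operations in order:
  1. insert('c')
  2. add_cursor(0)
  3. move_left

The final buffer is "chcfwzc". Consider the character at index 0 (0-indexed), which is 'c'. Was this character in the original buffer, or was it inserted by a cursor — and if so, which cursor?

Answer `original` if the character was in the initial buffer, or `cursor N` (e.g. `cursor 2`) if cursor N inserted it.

Answer: cursor 1

Derivation:
After op 1 (insert('c')): buffer="chcfwzc" (len 7), cursors c1@1 c2@3 c3@7, authorship 1.2...3
After op 2 (add_cursor(0)): buffer="chcfwzc" (len 7), cursors c4@0 c1@1 c2@3 c3@7, authorship 1.2...3
After op 3 (move_left): buffer="chcfwzc" (len 7), cursors c1@0 c4@0 c2@2 c3@6, authorship 1.2...3
Authorship (.=original, N=cursor N): 1 . 2 . . . 3
Index 0: author = 1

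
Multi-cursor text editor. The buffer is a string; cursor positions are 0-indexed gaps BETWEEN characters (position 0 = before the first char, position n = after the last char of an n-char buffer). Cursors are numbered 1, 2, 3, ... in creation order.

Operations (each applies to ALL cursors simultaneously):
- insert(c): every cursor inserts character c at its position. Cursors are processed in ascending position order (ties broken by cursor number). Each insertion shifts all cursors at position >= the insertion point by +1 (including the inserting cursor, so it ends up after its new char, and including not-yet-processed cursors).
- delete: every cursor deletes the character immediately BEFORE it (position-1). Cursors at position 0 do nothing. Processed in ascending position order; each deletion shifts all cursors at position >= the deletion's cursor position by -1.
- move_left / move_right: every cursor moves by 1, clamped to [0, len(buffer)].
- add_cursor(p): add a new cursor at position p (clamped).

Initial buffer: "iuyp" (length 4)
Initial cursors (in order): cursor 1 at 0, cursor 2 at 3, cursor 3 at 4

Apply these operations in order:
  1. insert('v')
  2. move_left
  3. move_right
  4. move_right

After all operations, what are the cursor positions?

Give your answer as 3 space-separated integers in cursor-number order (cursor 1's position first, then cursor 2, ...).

Answer: 2 6 7

Derivation:
After op 1 (insert('v')): buffer="viuyvpv" (len 7), cursors c1@1 c2@5 c3@7, authorship 1...2.3
After op 2 (move_left): buffer="viuyvpv" (len 7), cursors c1@0 c2@4 c3@6, authorship 1...2.3
After op 3 (move_right): buffer="viuyvpv" (len 7), cursors c1@1 c2@5 c3@7, authorship 1...2.3
After op 4 (move_right): buffer="viuyvpv" (len 7), cursors c1@2 c2@6 c3@7, authorship 1...2.3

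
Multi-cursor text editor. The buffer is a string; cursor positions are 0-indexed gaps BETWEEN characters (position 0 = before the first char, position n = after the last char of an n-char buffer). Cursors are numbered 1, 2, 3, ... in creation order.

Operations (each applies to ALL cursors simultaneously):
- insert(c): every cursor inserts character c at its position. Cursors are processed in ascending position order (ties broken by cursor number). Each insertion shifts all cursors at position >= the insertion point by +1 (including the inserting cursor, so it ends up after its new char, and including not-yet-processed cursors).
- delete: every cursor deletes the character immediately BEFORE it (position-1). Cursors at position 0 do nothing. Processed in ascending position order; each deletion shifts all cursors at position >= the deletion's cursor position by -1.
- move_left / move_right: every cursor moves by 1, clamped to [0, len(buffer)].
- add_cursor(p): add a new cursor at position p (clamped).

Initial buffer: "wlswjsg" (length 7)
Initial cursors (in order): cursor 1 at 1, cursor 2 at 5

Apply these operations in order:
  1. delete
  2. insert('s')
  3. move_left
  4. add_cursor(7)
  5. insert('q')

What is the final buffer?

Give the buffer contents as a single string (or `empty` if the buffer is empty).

Answer: qslswqssgq

Derivation:
After op 1 (delete): buffer="lswsg" (len 5), cursors c1@0 c2@3, authorship .....
After op 2 (insert('s')): buffer="slswssg" (len 7), cursors c1@1 c2@5, authorship 1...2..
After op 3 (move_left): buffer="slswssg" (len 7), cursors c1@0 c2@4, authorship 1...2..
After op 4 (add_cursor(7)): buffer="slswssg" (len 7), cursors c1@0 c2@4 c3@7, authorship 1...2..
After op 5 (insert('q')): buffer="qslswqssgq" (len 10), cursors c1@1 c2@6 c3@10, authorship 11...22..3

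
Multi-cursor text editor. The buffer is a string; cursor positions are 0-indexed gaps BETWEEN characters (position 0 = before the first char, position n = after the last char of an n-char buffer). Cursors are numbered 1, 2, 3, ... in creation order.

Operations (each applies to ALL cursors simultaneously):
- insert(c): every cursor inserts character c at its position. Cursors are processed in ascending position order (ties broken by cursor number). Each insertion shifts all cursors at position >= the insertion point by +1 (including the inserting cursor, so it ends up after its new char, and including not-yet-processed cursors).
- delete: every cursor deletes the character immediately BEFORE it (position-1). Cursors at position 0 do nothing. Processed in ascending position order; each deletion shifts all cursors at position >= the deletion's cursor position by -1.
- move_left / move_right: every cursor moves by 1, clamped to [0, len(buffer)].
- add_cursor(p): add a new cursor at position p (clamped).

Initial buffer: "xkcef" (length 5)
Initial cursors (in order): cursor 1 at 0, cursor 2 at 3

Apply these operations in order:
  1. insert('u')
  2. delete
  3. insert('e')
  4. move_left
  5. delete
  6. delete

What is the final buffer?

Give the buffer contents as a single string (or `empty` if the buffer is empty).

Answer: exeef

Derivation:
After op 1 (insert('u')): buffer="uxkcuef" (len 7), cursors c1@1 c2@5, authorship 1...2..
After op 2 (delete): buffer="xkcef" (len 5), cursors c1@0 c2@3, authorship .....
After op 3 (insert('e')): buffer="exkceef" (len 7), cursors c1@1 c2@5, authorship 1...2..
After op 4 (move_left): buffer="exkceef" (len 7), cursors c1@0 c2@4, authorship 1...2..
After op 5 (delete): buffer="exkeef" (len 6), cursors c1@0 c2@3, authorship 1..2..
After op 6 (delete): buffer="exeef" (len 5), cursors c1@0 c2@2, authorship 1.2..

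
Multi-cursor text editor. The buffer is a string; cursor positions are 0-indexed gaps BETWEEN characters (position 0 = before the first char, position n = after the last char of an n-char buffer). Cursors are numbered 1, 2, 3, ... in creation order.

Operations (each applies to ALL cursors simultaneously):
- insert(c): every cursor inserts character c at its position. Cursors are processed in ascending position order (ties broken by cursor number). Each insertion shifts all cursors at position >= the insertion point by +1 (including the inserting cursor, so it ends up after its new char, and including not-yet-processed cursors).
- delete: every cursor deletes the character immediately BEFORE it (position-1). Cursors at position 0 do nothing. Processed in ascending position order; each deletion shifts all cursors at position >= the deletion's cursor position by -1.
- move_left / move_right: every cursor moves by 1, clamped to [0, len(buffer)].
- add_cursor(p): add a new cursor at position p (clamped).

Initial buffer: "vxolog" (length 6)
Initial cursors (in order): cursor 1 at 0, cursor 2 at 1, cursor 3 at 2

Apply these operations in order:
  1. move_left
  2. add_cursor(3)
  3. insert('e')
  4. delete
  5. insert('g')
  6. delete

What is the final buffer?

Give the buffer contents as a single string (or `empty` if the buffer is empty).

After op 1 (move_left): buffer="vxolog" (len 6), cursors c1@0 c2@0 c3@1, authorship ......
After op 2 (add_cursor(3)): buffer="vxolog" (len 6), cursors c1@0 c2@0 c3@1 c4@3, authorship ......
After op 3 (insert('e')): buffer="eevexoelog" (len 10), cursors c1@2 c2@2 c3@4 c4@7, authorship 12.3..4...
After op 4 (delete): buffer="vxolog" (len 6), cursors c1@0 c2@0 c3@1 c4@3, authorship ......
After op 5 (insert('g')): buffer="ggvgxoglog" (len 10), cursors c1@2 c2@2 c3@4 c4@7, authorship 12.3..4...
After op 6 (delete): buffer="vxolog" (len 6), cursors c1@0 c2@0 c3@1 c4@3, authorship ......

Answer: vxolog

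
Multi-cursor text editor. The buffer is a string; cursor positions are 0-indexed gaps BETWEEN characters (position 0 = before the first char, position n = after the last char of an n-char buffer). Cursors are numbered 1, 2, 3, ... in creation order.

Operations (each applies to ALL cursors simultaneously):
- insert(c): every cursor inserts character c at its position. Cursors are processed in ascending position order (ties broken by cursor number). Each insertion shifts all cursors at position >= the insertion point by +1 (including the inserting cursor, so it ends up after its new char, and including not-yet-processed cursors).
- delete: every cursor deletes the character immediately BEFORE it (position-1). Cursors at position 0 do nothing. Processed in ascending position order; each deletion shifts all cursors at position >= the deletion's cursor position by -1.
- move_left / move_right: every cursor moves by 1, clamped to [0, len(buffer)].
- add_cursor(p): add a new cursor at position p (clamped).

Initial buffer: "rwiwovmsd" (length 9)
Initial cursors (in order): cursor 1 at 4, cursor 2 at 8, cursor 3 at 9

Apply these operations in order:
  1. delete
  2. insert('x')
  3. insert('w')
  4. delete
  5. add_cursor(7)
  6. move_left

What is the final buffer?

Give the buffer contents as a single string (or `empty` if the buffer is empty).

After op 1 (delete): buffer="rwiovm" (len 6), cursors c1@3 c2@6 c3@6, authorship ......
After op 2 (insert('x')): buffer="rwixovmxx" (len 9), cursors c1@4 c2@9 c3@9, authorship ...1...23
After op 3 (insert('w')): buffer="rwixwovmxxww" (len 12), cursors c1@5 c2@12 c3@12, authorship ...11...2323
After op 4 (delete): buffer="rwixovmxx" (len 9), cursors c1@4 c2@9 c3@9, authorship ...1...23
After op 5 (add_cursor(7)): buffer="rwixovmxx" (len 9), cursors c1@4 c4@7 c2@9 c3@9, authorship ...1...23
After op 6 (move_left): buffer="rwixovmxx" (len 9), cursors c1@3 c4@6 c2@8 c3@8, authorship ...1...23

Answer: rwixovmxx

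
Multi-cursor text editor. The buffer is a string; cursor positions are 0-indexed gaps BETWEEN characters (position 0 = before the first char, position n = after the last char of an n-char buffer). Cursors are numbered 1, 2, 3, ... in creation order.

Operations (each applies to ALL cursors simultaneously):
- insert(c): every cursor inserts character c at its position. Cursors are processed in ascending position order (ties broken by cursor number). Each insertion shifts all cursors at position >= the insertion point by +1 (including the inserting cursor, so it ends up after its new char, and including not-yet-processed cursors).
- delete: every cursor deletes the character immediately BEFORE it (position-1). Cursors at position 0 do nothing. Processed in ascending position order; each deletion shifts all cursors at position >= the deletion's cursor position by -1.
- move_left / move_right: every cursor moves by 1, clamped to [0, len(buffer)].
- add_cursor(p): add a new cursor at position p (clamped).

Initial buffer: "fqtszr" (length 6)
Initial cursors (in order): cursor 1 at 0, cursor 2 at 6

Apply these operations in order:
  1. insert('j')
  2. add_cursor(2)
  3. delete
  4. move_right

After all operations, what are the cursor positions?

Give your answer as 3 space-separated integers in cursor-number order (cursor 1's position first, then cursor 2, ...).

Answer: 1 5 1

Derivation:
After op 1 (insert('j')): buffer="jfqtszrj" (len 8), cursors c1@1 c2@8, authorship 1......2
After op 2 (add_cursor(2)): buffer="jfqtszrj" (len 8), cursors c1@1 c3@2 c2@8, authorship 1......2
After op 3 (delete): buffer="qtszr" (len 5), cursors c1@0 c3@0 c2@5, authorship .....
After op 4 (move_right): buffer="qtszr" (len 5), cursors c1@1 c3@1 c2@5, authorship .....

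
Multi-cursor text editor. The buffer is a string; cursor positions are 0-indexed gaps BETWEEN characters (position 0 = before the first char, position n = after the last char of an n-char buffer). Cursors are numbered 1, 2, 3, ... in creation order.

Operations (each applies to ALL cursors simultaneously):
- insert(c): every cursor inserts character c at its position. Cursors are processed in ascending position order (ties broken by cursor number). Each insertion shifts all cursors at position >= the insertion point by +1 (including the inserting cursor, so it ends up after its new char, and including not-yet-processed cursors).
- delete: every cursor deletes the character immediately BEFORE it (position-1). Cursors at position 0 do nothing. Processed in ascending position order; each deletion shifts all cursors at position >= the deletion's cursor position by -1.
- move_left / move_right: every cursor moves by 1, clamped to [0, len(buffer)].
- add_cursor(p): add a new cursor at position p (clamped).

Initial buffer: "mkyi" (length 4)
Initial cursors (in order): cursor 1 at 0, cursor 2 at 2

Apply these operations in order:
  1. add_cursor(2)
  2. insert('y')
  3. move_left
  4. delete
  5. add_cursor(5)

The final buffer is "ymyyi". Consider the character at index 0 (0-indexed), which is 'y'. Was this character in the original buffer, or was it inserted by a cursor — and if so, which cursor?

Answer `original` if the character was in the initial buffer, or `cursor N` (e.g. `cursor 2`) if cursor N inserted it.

After op 1 (add_cursor(2)): buffer="mkyi" (len 4), cursors c1@0 c2@2 c3@2, authorship ....
After op 2 (insert('y')): buffer="ymkyyyi" (len 7), cursors c1@1 c2@5 c3@5, authorship 1..23..
After op 3 (move_left): buffer="ymkyyyi" (len 7), cursors c1@0 c2@4 c3@4, authorship 1..23..
After op 4 (delete): buffer="ymyyi" (len 5), cursors c1@0 c2@2 c3@2, authorship 1.3..
After op 5 (add_cursor(5)): buffer="ymyyi" (len 5), cursors c1@0 c2@2 c3@2 c4@5, authorship 1.3..
Authorship (.=original, N=cursor N): 1 . 3 . .
Index 0: author = 1

Answer: cursor 1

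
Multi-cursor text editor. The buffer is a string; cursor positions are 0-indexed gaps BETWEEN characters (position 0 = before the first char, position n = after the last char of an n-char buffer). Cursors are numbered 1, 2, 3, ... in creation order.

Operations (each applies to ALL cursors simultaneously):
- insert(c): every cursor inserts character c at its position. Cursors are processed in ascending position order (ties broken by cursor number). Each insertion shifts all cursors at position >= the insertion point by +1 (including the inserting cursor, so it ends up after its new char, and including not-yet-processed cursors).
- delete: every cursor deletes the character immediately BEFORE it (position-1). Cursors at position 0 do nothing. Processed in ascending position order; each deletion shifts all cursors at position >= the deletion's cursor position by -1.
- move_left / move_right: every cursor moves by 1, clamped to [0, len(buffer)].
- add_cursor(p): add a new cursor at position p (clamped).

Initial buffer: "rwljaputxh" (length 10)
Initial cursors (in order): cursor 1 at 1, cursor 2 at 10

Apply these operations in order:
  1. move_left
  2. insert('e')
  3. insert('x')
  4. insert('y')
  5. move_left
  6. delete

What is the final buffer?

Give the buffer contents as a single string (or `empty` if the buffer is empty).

Answer: eyrwljaputxeyh

Derivation:
After op 1 (move_left): buffer="rwljaputxh" (len 10), cursors c1@0 c2@9, authorship ..........
After op 2 (insert('e')): buffer="erwljaputxeh" (len 12), cursors c1@1 c2@11, authorship 1.........2.
After op 3 (insert('x')): buffer="exrwljaputxexh" (len 14), cursors c1@2 c2@13, authorship 11.........22.
After op 4 (insert('y')): buffer="exyrwljaputxexyh" (len 16), cursors c1@3 c2@15, authorship 111.........222.
After op 5 (move_left): buffer="exyrwljaputxexyh" (len 16), cursors c1@2 c2@14, authorship 111.........222.
After op 6 (delete): buffer="eyrwljaputxeyh" (len 14), cursors c1@1 c2@12, authorship 11.........22.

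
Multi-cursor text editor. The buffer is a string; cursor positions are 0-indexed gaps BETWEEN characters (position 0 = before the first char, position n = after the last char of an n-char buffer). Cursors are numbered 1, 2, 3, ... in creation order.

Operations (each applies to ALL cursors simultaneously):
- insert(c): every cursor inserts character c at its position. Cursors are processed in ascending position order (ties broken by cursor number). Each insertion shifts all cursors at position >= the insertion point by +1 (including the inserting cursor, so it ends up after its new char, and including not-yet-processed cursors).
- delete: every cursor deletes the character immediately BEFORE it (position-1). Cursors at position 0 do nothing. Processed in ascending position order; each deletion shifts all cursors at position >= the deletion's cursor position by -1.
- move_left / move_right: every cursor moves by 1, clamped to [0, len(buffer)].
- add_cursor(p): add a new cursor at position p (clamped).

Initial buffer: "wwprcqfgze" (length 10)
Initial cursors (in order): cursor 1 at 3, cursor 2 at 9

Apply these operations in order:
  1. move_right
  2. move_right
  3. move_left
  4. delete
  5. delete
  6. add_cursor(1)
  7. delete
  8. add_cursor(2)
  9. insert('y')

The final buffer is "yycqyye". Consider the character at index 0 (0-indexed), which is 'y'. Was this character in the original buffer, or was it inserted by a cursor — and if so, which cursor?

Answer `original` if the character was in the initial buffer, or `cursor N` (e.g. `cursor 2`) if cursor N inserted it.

After op 1 (move_right): buffer="wwprcqfgze" (len 10), cursors c1@4 c2@10, authorship ..........
After op 2 (move_right): buffer="wwprcqfgze" (len 10), cursors c1@5 c2@10, authorship ..........
After op 3 (move_left): buffer="wwprcqfgze" (len 10), cursors c1@4 c2@9, authorship ..........
After op 4 (delete): buffer="wwpcqfge" (len 8), cursors c1@3 c2@7, authorship ........
After op 5 (delete): buffer="wwcqfe" (len 6), cursors c1@2 c2@5, authorship ......
After op 6 (add_cursor(1)): buffer="wwcqfe" (len 6), cursors c3@1 c1@2 c2@5, authorship ......
After op 7 (delete): buffer="cqe" (len 3), cursors c1@0 c3@0 c2@2, authorship ...
After op 8 (add_cursor(2)): buffer="cqe" (len 3), cursors c1@0 c3@0 c2@2 c4@2, authorship ...
After op 9 (insert('y')): buffer="yycqyye" (len 7), cursors c1@2 c3@2 c2@6 c4@6, authorship 13..24.
Authorship (.=original, N=cursor N): 1 3 . . 2 4 .
Index 0: author = 1

Answer: cursor 1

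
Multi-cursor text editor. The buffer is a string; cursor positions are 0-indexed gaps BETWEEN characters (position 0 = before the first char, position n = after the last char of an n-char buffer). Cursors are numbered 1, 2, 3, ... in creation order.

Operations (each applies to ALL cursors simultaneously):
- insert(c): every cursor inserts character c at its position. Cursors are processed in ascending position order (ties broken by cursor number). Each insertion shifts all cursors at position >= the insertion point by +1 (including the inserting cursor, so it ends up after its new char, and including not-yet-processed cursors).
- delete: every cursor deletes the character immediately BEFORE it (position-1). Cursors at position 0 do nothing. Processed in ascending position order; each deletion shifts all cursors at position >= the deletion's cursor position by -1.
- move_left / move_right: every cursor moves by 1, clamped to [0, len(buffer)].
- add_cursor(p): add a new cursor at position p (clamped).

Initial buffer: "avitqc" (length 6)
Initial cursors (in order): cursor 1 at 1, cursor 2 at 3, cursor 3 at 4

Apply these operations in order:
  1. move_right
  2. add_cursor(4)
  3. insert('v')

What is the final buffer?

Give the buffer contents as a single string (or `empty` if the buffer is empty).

Answer: avvitvvqvc

Derivation:
After op 1 (move_right): buffer="avitqc" (len 6), cursors c1@2 c2@4 c3@5, authorship ......
After op 2 (add_cursor(4)): buffer="avitqc" (len 6), cursors c1@2 c2@4 c4@4 c3@5, authorship ......
After op 3 (insert('v')): buffer="avvitvvqvc" (len 10), cursors c1@3 c2@7 c4@7 c3@9, authorship ..1..24.3.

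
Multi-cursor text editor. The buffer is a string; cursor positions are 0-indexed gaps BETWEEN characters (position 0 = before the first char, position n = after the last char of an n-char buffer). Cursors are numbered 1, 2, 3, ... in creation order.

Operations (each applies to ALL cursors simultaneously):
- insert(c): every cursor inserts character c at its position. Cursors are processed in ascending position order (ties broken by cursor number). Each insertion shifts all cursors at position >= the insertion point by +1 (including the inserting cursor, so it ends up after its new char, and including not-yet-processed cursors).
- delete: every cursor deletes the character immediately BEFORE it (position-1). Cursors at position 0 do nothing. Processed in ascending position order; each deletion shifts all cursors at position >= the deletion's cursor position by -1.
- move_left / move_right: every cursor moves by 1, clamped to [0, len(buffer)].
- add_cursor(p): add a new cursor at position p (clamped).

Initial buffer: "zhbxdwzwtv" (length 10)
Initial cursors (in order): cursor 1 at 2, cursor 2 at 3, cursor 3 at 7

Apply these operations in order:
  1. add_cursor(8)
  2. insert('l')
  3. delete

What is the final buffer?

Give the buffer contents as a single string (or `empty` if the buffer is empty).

Answer: zhbxdwzwtv

Derivation:
After op 1 (add_cursor(8)): buffer="zhbxdwzwtv" (len 10), cursors c1@2 c2@3 c3@7 c4@8, authorship ..........
After op 2 (insert('l')): buffer="zhlblxdwzlwltv" (len 14), cursors c1@3 c2@5 c3@10 c4@12, authorship ..1.2....3.4..
After op 3 (delete): buffer="zhbxdwzwtv" (len 10), cursors c1@2 c2@3 c3@7 c4@8, authorship ..........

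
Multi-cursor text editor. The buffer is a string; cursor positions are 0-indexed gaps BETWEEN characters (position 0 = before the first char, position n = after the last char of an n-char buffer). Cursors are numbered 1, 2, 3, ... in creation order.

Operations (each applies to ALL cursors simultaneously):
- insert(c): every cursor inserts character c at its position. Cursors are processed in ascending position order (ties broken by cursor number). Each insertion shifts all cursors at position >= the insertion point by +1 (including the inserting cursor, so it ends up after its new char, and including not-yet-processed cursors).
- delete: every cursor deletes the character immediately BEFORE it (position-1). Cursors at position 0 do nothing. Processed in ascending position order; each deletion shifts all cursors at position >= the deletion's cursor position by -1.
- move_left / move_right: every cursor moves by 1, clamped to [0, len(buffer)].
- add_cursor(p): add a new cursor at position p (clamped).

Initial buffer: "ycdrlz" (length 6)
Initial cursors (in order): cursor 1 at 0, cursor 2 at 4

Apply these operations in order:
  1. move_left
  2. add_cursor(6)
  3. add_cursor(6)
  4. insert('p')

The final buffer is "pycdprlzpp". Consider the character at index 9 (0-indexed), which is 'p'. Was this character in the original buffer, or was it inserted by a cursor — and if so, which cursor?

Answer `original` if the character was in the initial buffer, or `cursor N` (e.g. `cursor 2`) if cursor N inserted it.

Answer: cursor 4

Derivation:
After op 1 (move_left): buffer="ycdrlz" (len 6), cursors c1@0 c2@3, authorship ......
After op 2 (add_cursor(6)): buffer="ycdrlz" (len 6), cursors c1@0 c2@3 c3@6, authorship ......
After op 3 (add_cursor(6)): buffer="ycdrlz" (len 6), cursors c1@0 c2@3 c3@6 c4@6, authorship ......
After op 4 (insert('p')): buffer="pycdprlzpp" (len 10), cursors c1@1 c2@5 c3@10 c4@10, authorship 1...2...34
Authorship (.=original, N=cursor N): 1 . . . 2 . . . 3 4
Index 9: author = 4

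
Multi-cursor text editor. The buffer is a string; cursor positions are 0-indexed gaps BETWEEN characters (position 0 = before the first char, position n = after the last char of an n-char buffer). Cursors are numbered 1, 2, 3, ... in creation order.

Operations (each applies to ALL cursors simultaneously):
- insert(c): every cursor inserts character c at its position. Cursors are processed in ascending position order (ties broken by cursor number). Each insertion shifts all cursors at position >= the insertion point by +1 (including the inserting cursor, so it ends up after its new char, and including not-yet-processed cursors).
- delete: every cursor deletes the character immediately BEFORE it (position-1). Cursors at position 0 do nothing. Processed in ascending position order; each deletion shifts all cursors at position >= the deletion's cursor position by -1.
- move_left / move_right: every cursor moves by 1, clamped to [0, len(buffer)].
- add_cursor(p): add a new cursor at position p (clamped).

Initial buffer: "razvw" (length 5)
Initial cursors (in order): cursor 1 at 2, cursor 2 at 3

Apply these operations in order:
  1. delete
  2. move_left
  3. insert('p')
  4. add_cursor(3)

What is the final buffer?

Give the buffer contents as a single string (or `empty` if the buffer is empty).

Answer: pprvw

Derivation:
After op 1 (delete): buffer="rvw" (len 3), cursors c1@1 c2@1, authorship ...
After op 2 (move_left): buffer="rvw" (len 3), cursors c1@0 c2@0, authorship ...
After op 3 (insert('p')): buffer="pprvw" (len 5), cursors c1@2 c2@2, authorship 12...
After op 4 (add_cursor(3)): buffer="pprvw" (len 5), cursors c1@2 c2@2 c3@3, authorship 12...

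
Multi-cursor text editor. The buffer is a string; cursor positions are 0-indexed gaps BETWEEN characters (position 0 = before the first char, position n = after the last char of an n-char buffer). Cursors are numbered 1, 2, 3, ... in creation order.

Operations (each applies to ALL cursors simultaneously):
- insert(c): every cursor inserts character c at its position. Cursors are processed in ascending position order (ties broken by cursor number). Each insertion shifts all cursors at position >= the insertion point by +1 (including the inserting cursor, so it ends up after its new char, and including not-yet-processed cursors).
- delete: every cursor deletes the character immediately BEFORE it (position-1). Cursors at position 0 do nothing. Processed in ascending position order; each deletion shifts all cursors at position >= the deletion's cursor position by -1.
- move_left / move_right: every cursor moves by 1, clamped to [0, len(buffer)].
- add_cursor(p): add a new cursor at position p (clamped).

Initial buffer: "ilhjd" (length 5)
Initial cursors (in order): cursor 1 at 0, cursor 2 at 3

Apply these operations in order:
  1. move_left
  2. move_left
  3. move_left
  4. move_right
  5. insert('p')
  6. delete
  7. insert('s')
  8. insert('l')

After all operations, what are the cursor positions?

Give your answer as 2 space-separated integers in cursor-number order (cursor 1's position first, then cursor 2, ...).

Answer: 5 5

Derivation:
After op 1 (move_left): buffer="ilhjd" (len 5), cursors c1@0 c2@2, authorship .....
After op 2 (move_left): buffer="ilhjd" (len 5), cursors c1@0 c2@1, authorship .....
After op 3 (move_left): buffer="ilhjd" (len 5), cursors c1@0 c2@0, authorship .....
After op 4 (move_right): buffer="ilhjd" (len 5), cursors c1@1 c2@1, authorship .....
After op 5 (insert('p')): buffer="ipplhjd" (len 7), cursors c1@3 c2@3, authorship .12....
After op 6 (delete): buffer="ilhjd" (len 5), cursors c1@1 c2@1, authorship .....
After op 7 (insert('s')): buffer="isslhjd" (len 7), cursors c1@3 c2@3, authorship .12....
After op 8 (insert('l')): buffer="isslllhjd" (len 9), cursors c1@5 c2@5, authorship .1212....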